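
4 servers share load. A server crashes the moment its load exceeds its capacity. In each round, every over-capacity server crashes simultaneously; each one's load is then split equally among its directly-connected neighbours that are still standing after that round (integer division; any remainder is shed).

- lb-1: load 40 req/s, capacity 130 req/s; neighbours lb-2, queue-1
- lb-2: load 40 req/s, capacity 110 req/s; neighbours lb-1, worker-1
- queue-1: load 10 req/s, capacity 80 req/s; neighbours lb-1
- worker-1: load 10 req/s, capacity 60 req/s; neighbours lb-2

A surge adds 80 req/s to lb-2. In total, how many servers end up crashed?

Round 1 — lb-2 at 120 > 110. lb-2 crashes.
  lb-2 sheds 120 req/s to lb-1, worker-1: 60 each.
    lb-1: 40+60 = 100 ≤ 130
    worker-1: 10+60 = 70 > 60
Round 2 — worker-1 crashes.
  worker-1 sheds 70 req/s: no online neighbours, lost.
No further crashes.

2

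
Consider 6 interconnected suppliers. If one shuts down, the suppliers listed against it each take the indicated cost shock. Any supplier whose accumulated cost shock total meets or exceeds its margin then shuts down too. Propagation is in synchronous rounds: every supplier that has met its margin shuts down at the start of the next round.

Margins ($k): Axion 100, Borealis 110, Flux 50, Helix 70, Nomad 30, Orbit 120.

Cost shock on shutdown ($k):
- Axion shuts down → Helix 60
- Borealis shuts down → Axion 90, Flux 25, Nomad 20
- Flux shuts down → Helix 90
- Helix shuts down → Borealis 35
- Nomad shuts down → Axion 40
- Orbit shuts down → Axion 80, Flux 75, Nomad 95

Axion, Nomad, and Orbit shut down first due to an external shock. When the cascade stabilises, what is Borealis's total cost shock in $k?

35

Round 1 — Axion, Nomad, Orbit shut down (initial).
  Flux: +75 → 75 ≥ 50
  Helix: +60 → 60 < 70
Round 2 — Flux shuts down.
  Helix: +90 → 150 ≥ 70
Round 3 — Helix shuts down.
  Borealis: +35 → 35 < 110
No further shutdowns.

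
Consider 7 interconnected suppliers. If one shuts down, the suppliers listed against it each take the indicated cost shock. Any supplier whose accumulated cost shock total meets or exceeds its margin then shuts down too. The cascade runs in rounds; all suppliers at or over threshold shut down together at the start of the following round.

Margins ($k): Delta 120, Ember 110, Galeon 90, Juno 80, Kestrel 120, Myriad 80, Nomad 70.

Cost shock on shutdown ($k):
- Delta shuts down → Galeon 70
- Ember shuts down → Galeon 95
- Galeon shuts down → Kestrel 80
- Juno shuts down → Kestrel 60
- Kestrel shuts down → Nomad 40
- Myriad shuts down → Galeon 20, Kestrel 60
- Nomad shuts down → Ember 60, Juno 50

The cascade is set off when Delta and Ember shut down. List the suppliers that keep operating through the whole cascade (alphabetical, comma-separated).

Juno, Kestrel, Myriad, Nomad

Round 1 — Delta, Ember shut down (initial).
  Galeon: +70+95 → 165 ≥ 90
Round 2 — Galeon shuts down.
  Kestrel: +80 → 80 < 120
No further shutdowns.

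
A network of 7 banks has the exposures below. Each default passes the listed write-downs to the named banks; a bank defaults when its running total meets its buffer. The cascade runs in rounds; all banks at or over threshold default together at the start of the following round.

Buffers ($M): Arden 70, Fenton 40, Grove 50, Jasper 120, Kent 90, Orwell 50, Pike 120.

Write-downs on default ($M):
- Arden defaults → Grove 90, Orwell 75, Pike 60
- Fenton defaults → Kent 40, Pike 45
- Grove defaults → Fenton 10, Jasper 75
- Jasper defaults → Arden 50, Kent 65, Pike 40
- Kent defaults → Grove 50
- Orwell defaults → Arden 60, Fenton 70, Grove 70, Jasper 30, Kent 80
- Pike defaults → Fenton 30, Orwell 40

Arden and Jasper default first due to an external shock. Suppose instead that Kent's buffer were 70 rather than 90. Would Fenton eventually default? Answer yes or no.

With Kent's buffer at 70:
Round 1 — Arden, Jasper default (initial).
  Grove: +90 → 90 ≥ 50
  Kent: +65 → 65 < 70
  Orwell: +75 → 75 ≥ 50
  Pike: +60+40 → 100 < 120
Round 2 — Grove, Orwell default.
  Fenton: +10+70 → 80 ≥ 40
  Kent: +80 → 145 ≥ 70
Round 3 — Fenton, Kent default.
  Pike: +45 → 145 ≥ 120
Round 4 — Pike defaults.
No further defaults.

yes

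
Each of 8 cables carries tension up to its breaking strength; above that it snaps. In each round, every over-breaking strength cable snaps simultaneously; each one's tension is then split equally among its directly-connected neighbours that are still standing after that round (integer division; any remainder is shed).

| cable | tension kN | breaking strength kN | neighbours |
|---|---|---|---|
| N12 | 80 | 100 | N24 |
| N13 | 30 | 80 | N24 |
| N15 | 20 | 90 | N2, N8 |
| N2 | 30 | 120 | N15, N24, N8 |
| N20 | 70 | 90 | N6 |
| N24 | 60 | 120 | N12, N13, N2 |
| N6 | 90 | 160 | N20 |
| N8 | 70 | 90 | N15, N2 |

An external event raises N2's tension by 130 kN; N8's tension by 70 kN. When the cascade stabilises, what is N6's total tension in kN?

90

Round 1 — N2 at 160 > 120; N8 at 140 > 90. N2, N8 snap.
  N2 sheds 160 kN to N15, N24: 80 each.
    N15: 20+80 = 100 > 90
    N24: 60+80 = 140 > 120
  N8 sheds 140 kN to N15: 140 each.
    N15: 100+140 = 240 > 90
Round 2 — N15, N24 snap.
  N15 sheds 240 kN: no online neighbours, lost.
  N24 sheds 140 kN to N12, N13: 70 each.
    N12: 80+70 = 150 > 100
    N13: 30+70 = 100 > 80
Round 3 — N12, N13 snap.
  N12 sheds 150 kN: no online neighbours, lost.
  N13 sheds 100 kN: no online neighbours, lost.
No further breaks.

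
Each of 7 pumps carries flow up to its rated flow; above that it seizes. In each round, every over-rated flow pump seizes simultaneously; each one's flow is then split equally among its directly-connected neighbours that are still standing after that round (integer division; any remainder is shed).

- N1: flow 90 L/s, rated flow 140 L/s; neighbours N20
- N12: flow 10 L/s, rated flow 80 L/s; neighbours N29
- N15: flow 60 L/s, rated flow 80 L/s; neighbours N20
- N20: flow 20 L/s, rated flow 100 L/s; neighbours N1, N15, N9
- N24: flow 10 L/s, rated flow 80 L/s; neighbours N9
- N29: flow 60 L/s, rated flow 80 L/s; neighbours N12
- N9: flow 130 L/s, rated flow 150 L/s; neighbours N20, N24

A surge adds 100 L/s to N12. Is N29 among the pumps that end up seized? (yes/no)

Round 1 — N12 at 110 > 80. N12 seizes.
  N12 sheds 110 L/s to N29: 110 each.
    N29: 60+110 = 170 > 80
Round 2 — N29 seizes.
  N29 sheds 170 L/s: no online neighbours, lost.
No further seizures.

yes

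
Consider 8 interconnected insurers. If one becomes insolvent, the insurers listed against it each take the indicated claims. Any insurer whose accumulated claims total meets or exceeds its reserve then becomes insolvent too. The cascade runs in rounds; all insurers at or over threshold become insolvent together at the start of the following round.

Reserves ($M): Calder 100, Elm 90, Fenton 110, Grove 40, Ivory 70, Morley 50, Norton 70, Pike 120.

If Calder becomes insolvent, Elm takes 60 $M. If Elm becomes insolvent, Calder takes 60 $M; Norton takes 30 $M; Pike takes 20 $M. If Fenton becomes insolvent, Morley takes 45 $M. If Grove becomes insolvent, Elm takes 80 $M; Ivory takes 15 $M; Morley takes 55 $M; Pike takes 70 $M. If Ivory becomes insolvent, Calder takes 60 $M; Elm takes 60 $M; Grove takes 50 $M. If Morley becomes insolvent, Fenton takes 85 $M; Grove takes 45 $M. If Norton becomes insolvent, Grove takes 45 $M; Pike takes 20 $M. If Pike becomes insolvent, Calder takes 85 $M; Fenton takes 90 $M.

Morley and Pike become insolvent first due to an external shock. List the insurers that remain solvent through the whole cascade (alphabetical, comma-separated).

Calder, Elm, Ivory, Norton

Round 1 — Morley, Pike become insolvent (initial).
  Calder: +85 → 85 < 100
  Fenton: +85+90 → 175 ≥ 110
  Grove: +45 → 45 ≥ 40
Round 2 — Fenton, Grove become insolvent.
  Elm: +80 → 80 < 90
  Ivory: +15 → 15 < 70
No further insolvencies.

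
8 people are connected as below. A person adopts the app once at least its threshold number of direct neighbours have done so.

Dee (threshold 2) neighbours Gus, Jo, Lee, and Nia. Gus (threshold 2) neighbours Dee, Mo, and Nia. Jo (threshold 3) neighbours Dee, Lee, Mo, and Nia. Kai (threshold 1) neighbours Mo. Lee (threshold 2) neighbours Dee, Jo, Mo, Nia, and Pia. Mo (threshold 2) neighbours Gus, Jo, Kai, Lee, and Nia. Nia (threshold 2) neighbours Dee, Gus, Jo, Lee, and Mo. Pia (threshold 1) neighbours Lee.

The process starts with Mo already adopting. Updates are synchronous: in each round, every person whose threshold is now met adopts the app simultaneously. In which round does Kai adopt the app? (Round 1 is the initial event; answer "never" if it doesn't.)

Round 1 — Mo adopts the app (initial).
Round 2 — checking thresholds:
  Gus: 1 of 3 neighbours < 2, below threshold.
  Jo: 1 of 4 neighbours < 3, below threshold.
  Kai: 1 of 1 neighbours ≥ 1, adopts the app.
  Lee: 1 of 5 neighbours < 2, below threshold.
  Nia: 1 of 5 neighbours < 2, below threshold.
Round 3 — no new adoptions; cascade stops.

2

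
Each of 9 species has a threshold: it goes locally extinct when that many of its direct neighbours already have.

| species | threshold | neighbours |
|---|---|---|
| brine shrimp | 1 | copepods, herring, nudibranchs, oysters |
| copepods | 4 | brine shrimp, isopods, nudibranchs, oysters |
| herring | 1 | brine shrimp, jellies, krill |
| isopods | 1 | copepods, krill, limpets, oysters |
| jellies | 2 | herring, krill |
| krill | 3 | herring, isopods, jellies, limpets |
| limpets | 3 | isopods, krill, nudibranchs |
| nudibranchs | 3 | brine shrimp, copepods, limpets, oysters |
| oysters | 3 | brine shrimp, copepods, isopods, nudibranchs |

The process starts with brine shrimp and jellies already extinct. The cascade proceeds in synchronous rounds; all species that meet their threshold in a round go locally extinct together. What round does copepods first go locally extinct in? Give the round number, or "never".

never

Round 1 — brine shrimp, jellies go locally extinct (initial).
Round 2 — checking thresholds:
  copepods: 1 of 4 neighbours < 4, not yet.
  herring: 2 of 3 neighbours ≥ 1, goes locally extinct.
  krill: 1 of 4 neighbours < 3, not yet.
  nudibranchs: 1 of 4 neighbours < 3, not yet.
  oysters: 1 of 4 neighbours < 3, not yet.
Round 3 — no new extinctions; cascade stops.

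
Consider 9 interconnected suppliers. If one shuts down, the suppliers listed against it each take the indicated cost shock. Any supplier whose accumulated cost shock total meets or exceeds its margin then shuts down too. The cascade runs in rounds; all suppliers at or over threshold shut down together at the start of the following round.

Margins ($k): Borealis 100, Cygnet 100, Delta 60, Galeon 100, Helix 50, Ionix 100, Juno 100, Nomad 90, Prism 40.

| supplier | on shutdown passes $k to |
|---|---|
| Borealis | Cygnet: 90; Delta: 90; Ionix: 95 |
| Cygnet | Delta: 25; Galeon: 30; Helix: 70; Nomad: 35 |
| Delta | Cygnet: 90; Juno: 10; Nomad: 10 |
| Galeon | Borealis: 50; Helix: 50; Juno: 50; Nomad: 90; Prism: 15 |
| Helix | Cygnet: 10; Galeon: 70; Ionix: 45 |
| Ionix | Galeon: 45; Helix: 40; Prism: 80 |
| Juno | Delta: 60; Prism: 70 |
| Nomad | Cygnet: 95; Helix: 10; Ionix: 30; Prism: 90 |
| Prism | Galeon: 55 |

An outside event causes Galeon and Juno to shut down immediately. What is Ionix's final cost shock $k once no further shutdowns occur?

75

Round 1 — Galeon, Juno shut down (initial).
  Borealis: +50 → 50 < 100
  Delta: +60 → 60 ≥ 60
  Helix: +50 → 50 ≥ 50
  Nomad: +90 → 90 ≥ 90
  Prism: +15+70 → 85 ≥ 40
Round 2 — Delta, Helix, Nomad, Prism shut down.
  Cygnet: +90+10+95 → 195 ≥ 100
  Ionix: +45+30 → 75 < 100
Round 3 — Cygnet shuts down.
No further shutdowns.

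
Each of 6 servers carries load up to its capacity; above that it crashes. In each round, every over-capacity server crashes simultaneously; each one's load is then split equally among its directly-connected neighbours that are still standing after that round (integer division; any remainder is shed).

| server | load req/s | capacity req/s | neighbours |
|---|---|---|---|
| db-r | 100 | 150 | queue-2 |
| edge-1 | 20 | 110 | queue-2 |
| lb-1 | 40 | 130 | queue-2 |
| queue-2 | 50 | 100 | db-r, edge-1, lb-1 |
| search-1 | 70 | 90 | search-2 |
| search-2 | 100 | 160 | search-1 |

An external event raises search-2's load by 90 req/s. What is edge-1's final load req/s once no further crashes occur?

20

Round 1 — search-2 at 190 > 160. search-2 crashes.
  search-2 sheds 190 req/s to search-1: 190 each.
    search-1: 70+190 = 260 > 90
Round 2 — search-1 crashes.
  search-1 sheds 260 req/s: no online neighbours, lost.
No further crashes.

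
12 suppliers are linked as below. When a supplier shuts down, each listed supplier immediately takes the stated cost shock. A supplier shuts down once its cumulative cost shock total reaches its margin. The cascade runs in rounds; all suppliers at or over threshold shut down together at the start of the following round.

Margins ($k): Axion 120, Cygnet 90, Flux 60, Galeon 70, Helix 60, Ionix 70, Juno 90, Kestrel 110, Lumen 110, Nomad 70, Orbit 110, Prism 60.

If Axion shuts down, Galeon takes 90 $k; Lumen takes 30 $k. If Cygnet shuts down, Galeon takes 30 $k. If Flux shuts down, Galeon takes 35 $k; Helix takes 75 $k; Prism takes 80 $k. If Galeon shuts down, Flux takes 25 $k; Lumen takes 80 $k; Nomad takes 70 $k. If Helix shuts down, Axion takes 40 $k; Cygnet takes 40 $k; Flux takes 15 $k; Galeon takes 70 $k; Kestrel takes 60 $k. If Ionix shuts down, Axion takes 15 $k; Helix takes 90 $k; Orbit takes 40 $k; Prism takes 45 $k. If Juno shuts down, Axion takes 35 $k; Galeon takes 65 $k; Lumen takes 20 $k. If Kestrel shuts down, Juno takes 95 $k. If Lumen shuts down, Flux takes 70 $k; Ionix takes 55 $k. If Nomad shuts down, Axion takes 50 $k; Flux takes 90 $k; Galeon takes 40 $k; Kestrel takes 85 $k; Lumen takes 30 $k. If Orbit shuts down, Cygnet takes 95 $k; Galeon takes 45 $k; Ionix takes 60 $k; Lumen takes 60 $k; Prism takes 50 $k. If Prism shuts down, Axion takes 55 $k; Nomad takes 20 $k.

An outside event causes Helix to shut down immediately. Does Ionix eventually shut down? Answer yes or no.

no

Round 1 — Helix shuts down (initial).
  Axion: +40 → 40 < 120
  Cygnet: +40 → 40 < 90
  Flux: +15 → 15 < 60
  Galeon: +70 → 70 ≥ 70
  Kestrel: +60 → 60 < 110
Round 2 — Galeon shuts down.
  Flux: +25 → 40 < 60
  Lumen: +80 → 80 < 110
  Nomad: +70 → 70 ≥ 70
Round 3 — Nomad shuts down.
  Axion: +50 → 90 < 120
  Flux: +90 → 130 ≥ 60
  Kestrel: +85 → 145 ≥ 110
  Lumen: +30 → 110 ≥ 110
Round 4 — Flux, Kestrel, Lumen shut down.
  Ionix: +55 → 55 < 70
  Juno: +95 → 95 ≥ 90
  Prism: +80 → 80 ≥ 60
Round 5 — Juno, Prism shut down.
  Axion: +35+55 → 180 ≥ 120
Round 6 — Axion shuts down.
No further shutdowns.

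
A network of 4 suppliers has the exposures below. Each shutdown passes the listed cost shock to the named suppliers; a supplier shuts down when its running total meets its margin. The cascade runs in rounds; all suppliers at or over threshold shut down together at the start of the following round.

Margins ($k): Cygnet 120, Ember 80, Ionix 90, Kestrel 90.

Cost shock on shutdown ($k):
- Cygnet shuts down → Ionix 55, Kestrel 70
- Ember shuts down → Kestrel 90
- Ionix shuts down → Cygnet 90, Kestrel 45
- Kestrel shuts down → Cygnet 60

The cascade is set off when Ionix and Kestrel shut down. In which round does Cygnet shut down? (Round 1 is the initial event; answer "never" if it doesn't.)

2

Round 1 — Ionix, Kestrel shut down (initial).
  Cygnet: +90+60 → 150 ≥ 120
Round 2 — Cygnet shuts down.
No further shutdowns.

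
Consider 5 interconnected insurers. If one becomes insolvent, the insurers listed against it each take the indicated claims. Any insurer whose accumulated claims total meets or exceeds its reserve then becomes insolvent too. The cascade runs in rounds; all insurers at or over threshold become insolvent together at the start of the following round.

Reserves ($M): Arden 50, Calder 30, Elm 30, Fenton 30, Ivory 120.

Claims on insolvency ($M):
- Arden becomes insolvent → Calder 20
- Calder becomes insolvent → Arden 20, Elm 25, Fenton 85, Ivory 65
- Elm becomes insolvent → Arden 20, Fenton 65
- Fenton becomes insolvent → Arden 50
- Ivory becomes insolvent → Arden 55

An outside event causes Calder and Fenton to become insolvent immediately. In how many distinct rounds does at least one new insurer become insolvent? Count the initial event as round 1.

Round 1 — Calder, Fenton become insolvent (initial).
  Arden: +20+50 → 70 ≥ 50
  Elm: +25 → 25 < 30
  Ivory: +65 → 65 < 120
Round 2 — Arden becomes insolvent.
No further insolvencies.

2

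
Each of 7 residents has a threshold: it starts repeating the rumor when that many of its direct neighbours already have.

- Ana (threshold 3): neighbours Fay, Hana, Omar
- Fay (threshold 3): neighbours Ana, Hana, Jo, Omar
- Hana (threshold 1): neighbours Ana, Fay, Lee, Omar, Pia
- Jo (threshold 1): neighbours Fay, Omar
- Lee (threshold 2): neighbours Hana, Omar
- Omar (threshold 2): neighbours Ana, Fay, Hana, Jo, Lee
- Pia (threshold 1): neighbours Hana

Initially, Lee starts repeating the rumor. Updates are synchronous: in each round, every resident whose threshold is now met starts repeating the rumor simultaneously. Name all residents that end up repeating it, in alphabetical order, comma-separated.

Round 1 — Lee starts repeating the rumor (initial).
Round 2 — checking thresholds:
  Hana: 1 of 5 neighbours ≥ 1, starts repeating the rumor.
  Omar: 1 of 5 neighbours < 2, not yet.
Round 3 — checking thresholds:
  Ana: 1 of 3 neighbours < 3, not yet.
  Fay: 1 of 4 neighbours < 3, not yet.
  Omar: 2 of 5 neighbours ≥ 2, starts repeating the rumor.
  Pia: 1 of 1 neighbours ≥ 1, starts repeating the rumor.
Round 4 — checking thresholds:
  Ana: 2 of 3 neighbours < 3, not yet.
  Fay: 2 of 4 neighbours < 3, not yet.
  Jo: 1 of 2 neighbours ≥ 1, starts repeating the rumor.
Round 5 — checking thresholds:
  Ana: 2 of 3 neighbours < 3, not yet.
  Fay: 3 of 4 neighbours ≥ 3, starts repeating the rumor.
Round 6 — checking thresholds:
  Ana: 3 of 3 neighbours ≥ 3, starts repeating the rumor.
Round 7 — no new spreads; cascade stops.

Ana, Fay, Hana, Jo, Lee, Omar, Pia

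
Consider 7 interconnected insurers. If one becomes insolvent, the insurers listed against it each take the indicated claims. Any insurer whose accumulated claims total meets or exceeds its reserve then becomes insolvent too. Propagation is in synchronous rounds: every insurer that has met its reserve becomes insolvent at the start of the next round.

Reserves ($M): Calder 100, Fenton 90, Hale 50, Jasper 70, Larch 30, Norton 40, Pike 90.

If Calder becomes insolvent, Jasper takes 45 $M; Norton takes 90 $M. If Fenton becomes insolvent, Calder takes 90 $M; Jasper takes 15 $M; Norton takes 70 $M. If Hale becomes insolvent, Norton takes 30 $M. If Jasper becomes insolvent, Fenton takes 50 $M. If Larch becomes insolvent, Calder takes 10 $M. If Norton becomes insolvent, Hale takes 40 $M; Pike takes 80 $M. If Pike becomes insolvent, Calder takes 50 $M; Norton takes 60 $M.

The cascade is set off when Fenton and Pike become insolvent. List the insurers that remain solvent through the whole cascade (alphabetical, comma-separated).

Round 1 — Fenton, Pike become insolvent (initial).
  Calder: +90+50 → 140 ≥ 100
  Jasper: +15 → 15 < 70
  Norton: +70+60 → 130 ≥ 40
Round 2 — Calder, Norton become insolvent.
  Hale: +40 → 40 < 50
  Jasper: +45 → 60 < 70
No further insolvencies.

Hale, Jasper, Larch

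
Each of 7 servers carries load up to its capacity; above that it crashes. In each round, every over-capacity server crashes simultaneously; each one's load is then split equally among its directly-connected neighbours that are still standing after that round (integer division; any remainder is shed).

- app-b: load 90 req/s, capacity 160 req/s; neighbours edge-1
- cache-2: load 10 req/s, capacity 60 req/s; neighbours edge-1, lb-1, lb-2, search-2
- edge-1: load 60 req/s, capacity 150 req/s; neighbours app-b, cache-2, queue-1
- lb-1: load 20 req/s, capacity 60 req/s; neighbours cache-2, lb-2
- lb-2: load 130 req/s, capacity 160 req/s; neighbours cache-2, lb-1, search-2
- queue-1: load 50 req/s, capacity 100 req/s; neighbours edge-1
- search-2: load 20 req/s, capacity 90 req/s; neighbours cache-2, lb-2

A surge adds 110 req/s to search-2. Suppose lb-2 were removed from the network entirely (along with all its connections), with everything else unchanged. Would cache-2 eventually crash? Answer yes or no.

With lb-2 removed:
Round 1 — search-2 at 130 > 90. search-2 crashes.
  search-2 sheds 130 req/s to cache-2: 130 each.
    cache-2: 10+130 = 140 > 60
Round 2 — cache-2 crashes.
  cache-2 sheds 140 req/s to edge-1, lb-1: 70 each.
    edge-1: 60+70 = 130 ≤ 150
    lb-1: 20+70 = 90 > 60
Round 3 — lb-1 crashes.
  lb-1 sheds 90 req/s: no online neighbours, lost.
No further crashes.

yes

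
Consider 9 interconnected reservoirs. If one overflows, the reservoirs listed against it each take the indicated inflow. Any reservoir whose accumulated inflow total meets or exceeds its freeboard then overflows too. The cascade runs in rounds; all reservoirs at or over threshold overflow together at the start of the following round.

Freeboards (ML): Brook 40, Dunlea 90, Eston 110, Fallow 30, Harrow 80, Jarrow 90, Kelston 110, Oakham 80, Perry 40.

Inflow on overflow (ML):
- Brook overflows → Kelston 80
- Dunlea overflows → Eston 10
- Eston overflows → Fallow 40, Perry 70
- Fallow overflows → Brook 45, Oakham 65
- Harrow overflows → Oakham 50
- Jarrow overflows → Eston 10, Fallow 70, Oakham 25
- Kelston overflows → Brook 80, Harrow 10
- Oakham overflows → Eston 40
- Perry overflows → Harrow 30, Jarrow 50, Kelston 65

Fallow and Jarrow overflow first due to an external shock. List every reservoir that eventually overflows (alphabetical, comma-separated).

Brook, Fallow, Jarrow, Oakham

Round 1 — Fallow, Jarrow overflow (initial).
  Brook: +45 → 45 ≥ 40
  Eston: +10 → 10 < 110
  Oakham: +65+25 → 90 ≥ 80
Round 2 — Brook, Oakham overflow.
  Eston: +40 → 50 < 110
  Kelston: +80 → 80 < 110
No further overflows.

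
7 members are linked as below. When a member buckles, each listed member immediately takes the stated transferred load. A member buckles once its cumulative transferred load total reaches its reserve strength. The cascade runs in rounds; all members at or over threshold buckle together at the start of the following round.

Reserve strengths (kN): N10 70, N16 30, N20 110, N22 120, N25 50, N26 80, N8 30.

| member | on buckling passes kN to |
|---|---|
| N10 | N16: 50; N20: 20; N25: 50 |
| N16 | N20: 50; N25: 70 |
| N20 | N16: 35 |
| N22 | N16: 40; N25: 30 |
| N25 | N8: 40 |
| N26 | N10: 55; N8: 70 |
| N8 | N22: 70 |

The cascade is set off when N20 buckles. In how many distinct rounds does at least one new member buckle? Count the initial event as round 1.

4

Round 1 — N20 buckles (initial).
  N16: +35 → 35 ≥ 30
Round 2 — N16 buckles.
  N25: +70 → 70 ≥ 50
Round 3 — N25 buckles.
  N8: +40 → 40 ≥ 30
Round 4 — N8 buckles.
  N22: +70 → 70 < 120
No further bucklings.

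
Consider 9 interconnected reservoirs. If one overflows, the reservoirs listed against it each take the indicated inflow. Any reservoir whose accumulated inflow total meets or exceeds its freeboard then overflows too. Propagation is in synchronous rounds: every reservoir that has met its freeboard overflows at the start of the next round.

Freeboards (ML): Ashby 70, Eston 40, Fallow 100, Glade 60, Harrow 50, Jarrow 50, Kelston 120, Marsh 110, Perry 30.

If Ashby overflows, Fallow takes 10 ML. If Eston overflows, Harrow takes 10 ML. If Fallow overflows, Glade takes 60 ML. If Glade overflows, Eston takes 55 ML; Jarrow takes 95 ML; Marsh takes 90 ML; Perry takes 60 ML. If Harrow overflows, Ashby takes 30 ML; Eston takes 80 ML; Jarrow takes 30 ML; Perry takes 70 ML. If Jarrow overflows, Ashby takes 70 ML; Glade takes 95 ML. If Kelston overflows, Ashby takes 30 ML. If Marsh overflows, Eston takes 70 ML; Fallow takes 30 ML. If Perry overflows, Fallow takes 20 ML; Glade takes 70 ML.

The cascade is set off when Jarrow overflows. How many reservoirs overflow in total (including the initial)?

Round 1 — Jarrow overflows (initial).
  Ashby: +70 → 70 ≥ 70
  Glade: +95 → 95 ≥ 60
Round 2 — Ashby, Glade overflow.
  Eston: +55 → 55 ≥ 40
  Fallow: +10 → 10 < 100
  Marsh: +90 → 90 < 110
  Perry: +60 → 60 ≥ 30
Round 3 — Eston, Perry overflow.
  Fallow: +20 → 30 < 100
  Harrow: +10 → 10 < 50
No further overflows.

5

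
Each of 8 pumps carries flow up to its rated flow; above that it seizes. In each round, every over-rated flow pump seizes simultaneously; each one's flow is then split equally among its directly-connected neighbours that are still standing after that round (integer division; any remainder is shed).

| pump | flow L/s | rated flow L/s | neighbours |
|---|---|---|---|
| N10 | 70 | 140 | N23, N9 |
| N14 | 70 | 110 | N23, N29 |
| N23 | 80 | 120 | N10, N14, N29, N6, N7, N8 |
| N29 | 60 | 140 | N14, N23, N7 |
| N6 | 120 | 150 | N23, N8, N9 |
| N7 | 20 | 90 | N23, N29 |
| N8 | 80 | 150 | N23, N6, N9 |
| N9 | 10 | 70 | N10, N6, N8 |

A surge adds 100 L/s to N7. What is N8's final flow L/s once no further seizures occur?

108

Round 1 — N7 at 120 > 90. N7 seizes.
  N7 sheds 120 L/s to N23, N29: 60 each.
    N23: 80+60 = 140 > 120
    N29: 60+60 = 120 ≤ 140
Round 2 — N23 seizes.
  N23 sheds 140 L/s to N10, N14, N29, N6, N8: 28 each.
    N10: 70+28 = 98 ≤ 140
    N14: 70+28 = 98 ≤ 110
    N29: 120+28 = 148 > 140
    N6: 120+28 = 148 ≤ 150
    N8: 80+28 = 108 ≤ 150
Round 3 — N29 seizes.
  N29 sheds 148 L/s to N14: 148 each.
    N14: 98+148 = 246 > 110
Round 4 — N14 seizes.
  N14 sheds 246 L/s: no online neighbours, lost.
No further seizures.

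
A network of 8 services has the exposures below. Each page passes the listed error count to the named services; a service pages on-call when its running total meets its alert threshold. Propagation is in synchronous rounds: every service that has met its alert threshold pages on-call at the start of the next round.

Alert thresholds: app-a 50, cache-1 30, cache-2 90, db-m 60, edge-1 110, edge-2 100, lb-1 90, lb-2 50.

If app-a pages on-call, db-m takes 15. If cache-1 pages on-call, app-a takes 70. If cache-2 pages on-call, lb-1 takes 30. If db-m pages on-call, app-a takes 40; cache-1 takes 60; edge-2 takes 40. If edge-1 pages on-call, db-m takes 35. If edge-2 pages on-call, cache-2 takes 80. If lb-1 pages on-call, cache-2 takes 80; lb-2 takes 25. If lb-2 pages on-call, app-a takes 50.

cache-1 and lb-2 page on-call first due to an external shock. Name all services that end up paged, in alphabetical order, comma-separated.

app-a, cache-1, lb-2

Round 1 — cache-1, lb-2 page on-call (initial).
  app-a: +70+50 → 120 ≥ 50
Round 2 — app-a pages on-call.
  db-m: +15 → 15 < 60
No further pages.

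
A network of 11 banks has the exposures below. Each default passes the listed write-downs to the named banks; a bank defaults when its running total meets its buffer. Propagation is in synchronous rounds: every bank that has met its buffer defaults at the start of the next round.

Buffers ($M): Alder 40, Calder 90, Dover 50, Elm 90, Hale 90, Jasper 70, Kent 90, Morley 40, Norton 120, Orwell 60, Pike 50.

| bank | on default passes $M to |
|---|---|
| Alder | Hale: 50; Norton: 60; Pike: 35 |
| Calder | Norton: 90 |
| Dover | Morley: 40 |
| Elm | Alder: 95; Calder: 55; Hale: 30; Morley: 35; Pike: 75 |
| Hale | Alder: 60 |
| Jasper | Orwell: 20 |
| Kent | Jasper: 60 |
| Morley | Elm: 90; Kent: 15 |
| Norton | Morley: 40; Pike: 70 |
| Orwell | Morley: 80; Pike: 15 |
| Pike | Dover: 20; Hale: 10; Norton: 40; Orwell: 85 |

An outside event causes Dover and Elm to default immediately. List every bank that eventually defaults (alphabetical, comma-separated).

Round 1 — Dover, Elm default (initial).
  Alder: +95 → 95 ≥ 40
  Calder: +55 → 55 < 90
  Hale: +30 → 30 < 90
  Morley: +40+35 → 75 ≥ 40
  Pike: +75 → 75 ≥ 50
Round 2 — Alder, Morley, Pike default.
  Hale: +50+10 → 90 ≥ 90
  Kent: +15 → 15 < 90
  Norton: +60+40 → 100 < 120
  Orwell: +85 → 85 ≥ 60
Round 3 — Hale, Orwell default.
No further defaults.

Alder, Dover, Elm, Hale, Morley, Orwell, Pike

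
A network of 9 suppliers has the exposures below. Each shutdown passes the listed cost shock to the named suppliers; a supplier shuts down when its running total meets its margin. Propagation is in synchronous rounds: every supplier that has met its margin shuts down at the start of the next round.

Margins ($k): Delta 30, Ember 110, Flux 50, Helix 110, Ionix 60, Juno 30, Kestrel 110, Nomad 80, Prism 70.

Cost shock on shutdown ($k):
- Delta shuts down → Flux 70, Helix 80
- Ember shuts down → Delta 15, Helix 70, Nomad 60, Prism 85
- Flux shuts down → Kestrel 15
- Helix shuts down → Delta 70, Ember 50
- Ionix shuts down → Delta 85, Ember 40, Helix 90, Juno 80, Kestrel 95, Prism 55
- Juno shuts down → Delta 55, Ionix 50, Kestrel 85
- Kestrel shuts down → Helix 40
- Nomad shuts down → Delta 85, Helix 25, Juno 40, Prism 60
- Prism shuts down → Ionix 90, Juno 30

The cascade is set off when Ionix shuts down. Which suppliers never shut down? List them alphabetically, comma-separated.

Ember, Nomad, Prism

Round 1 — Ionix shuts down (initial).
  Delta: +85 → 85 ≥ 30
  Ember: +40 → 40 < 110
  Helix: +90 → 90 < 110
  Juno: +80 → 80 ≥ 30
  Kestrel: +95 → 95 < 110
  Prism: +55 → 55 < 70
Round 2 — Delta, Juno shut down.
  Flux: +70 → 70 ≥ 50
  Helix: +80 → 170 ≥ 110
  Kestrel: +85 → 180 ≥ 110
Round 3 — Flux, Helix, Kestrel shut down.
  Ember: +50 → 90 < 110
No further shutdowns.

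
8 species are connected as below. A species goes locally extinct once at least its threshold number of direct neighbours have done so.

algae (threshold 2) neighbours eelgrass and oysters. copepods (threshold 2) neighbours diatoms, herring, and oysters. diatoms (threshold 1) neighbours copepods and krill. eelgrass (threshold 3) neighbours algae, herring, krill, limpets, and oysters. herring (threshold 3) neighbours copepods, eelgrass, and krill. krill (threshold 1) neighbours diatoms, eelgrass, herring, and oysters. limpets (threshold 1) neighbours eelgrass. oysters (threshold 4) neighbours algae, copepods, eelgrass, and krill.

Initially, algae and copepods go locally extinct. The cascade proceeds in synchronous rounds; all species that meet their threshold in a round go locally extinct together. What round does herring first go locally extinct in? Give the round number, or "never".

Round 1 — algae, copepods go locally extinct (initial).
Round 2 — checking thresholds:
  diatoms: 1 of 2 neighbours ≥ 1, goes locally extinct.
  eelgrass: 1 of 5 neighbours < 3, not yet.
  herring: 1 of 3 neighbours < 3, not yet.
  oysters: 2 of 4 neighbours < 4, not yet.
Round 3 — checking thresholds:
  eelgrass: 1 of 5 neighbours < 3, not yet.
  herring: 1 of 3 neighbours < 3, not yet.
  krill: 1 of 4 neighbours ≥ 1, goes locally extinct.
  oysters: 2 of 4 neighbours < 4, not yet.
Round 4 — no new extinctions; cascade stops.

never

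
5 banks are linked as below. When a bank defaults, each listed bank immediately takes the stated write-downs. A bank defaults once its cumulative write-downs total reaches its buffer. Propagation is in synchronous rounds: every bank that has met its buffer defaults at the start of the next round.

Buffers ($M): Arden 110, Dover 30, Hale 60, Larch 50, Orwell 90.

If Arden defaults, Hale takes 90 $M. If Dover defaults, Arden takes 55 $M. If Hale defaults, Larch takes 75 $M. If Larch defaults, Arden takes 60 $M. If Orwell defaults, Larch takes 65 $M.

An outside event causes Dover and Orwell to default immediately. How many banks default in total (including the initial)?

Round 1 — Dover, Orwell default (initial).
  Arden: +55 → 55 < 110
  Larch: +65 → 65 ≥ 50
Round 2 — Larch defaults.
  Arden: +60 → 115 ≥ 110
Round 3 — Arden defaults.
  Hale: +90 → 90 ≥ 60
Round 4 — Hale defaults.
No further defaults.

5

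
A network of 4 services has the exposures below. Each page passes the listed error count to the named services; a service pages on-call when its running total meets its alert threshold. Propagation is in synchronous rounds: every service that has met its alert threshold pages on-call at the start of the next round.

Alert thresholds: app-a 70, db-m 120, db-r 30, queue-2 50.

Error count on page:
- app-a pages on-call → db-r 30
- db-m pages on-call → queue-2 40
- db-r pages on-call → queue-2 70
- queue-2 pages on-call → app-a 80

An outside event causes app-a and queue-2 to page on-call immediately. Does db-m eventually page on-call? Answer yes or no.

no

Round 1 — app-a, queue-2 page on-call (initial).
  db-r: +30 → 30 ≥ 30
Round 2 — db-r pages on-call.
No further pages.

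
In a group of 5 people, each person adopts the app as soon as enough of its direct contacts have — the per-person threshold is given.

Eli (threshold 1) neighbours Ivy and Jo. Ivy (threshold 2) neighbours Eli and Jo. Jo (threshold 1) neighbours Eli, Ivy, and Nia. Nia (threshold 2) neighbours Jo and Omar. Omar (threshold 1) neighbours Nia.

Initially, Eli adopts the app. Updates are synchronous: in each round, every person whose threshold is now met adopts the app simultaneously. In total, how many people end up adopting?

3

Round 1 — Eli adopts the app (initial).
Round 2 — checking thresholds:
  Ivy: 1 of 2 neighbours < 2, not yet.
  Jo: 1 of 3 neighbours ≥ 1, adopts the app.
Round 3 — checking thresholds:
  Ivy: 2 of 2 neighbours ≥ 2, adopts the app.
  Nia: 1 of 2 neighbours < 2, not yet.
Round 4 — no new adoptions; cascade stops.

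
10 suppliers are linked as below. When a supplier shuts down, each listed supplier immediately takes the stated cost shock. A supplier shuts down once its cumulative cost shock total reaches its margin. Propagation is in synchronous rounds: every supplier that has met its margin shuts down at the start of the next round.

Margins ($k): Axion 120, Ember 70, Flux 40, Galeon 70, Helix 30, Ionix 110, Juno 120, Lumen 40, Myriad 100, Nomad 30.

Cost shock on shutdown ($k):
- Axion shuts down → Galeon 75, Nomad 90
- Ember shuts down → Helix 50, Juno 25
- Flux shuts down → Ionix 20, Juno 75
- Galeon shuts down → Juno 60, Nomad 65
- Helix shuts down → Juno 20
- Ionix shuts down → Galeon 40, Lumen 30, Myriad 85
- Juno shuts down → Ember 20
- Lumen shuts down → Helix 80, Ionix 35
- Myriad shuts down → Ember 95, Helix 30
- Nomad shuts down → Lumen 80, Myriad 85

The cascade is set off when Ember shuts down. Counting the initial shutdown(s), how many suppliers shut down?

Round 1 — Ember shuts down (initial).
  Helix: +50 → 50 ≥ 30
  Juno: +25 → 25 < 120
Round 2 — Helix shuts down.
  Juno: +20 → 45 < 120
No further shutdowns.

2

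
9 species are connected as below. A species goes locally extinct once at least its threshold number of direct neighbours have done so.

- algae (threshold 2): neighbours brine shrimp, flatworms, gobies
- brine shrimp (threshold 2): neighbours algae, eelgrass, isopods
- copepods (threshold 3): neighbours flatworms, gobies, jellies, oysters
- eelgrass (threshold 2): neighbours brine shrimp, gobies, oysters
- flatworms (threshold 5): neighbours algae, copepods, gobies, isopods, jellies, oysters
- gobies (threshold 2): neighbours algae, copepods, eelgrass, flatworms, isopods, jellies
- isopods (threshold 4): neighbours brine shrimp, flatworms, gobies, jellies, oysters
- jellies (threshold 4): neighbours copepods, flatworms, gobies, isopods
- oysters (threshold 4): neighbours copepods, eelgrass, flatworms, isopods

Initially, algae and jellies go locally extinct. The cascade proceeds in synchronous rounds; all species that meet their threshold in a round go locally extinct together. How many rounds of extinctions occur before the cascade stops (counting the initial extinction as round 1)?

Round 1 — algae, jellies go locally extinct (initial).
Round 2 — checking thresholds:
  brine shrimp: 1 of 3 neighbours < 2, not yet.
  copepods: 1 of 4 neighbours < 3, not yet.
  flatworms: 2 of 6 neighbours < 5, not yet.
  gobies: 2 of 6 neighbours ≥ 2, goes locally extinct.
  isopods: 1 of 5 neighbours < 4, not yet.
Round 3 — no new extinctions; cascade stops.

2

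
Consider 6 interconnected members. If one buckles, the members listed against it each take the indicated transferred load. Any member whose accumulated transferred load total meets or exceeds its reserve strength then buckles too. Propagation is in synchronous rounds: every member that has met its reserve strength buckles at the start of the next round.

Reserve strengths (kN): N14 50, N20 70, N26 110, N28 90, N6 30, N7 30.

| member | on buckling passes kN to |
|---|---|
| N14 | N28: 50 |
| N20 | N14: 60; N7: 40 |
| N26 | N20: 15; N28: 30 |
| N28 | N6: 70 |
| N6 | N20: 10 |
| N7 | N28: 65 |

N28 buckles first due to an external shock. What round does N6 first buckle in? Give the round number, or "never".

2

Round 1 — N28 buckles (initial).
  N6: +70 → 70 ≥ 30
Round 2 — N6 buckles.
  N20: +10 → 10 < 70
No further bucklings.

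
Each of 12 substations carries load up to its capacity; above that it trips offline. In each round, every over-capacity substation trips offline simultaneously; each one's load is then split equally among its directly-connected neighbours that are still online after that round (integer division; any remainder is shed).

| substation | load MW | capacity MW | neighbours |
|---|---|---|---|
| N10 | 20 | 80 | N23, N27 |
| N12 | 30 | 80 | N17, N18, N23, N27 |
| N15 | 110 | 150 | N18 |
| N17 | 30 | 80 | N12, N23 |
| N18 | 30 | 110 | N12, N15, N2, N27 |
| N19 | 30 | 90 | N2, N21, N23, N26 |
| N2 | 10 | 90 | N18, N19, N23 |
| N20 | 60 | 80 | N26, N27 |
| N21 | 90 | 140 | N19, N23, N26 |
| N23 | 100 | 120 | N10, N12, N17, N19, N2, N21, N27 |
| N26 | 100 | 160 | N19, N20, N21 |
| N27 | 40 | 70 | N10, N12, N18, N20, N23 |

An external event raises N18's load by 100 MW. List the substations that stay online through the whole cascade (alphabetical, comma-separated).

Round 1 — N18 at 130 > 110. N18 trips offline.
  N18 sheds 130 MW to N12, N15, N2, N27: 32 each (2 lost).
    N12: 30+32 = 62 ≤ 80
    N15: 110+32 = 142 ≤ 150
    N2: 10+32 = 42 ≤ 90
    N27: 40+32 = 72 > 70
Round 2 — N27 trips offline.
  N27 sheds 72 MW to N10, N12, N20, N23: 18 each.
    N10: 20+18 = 38 ≤ 80
    N12: 62+18 = 80 ≤ 80
    N20: 60+18 = 78 ≤ 80
    N23: 100+18 = 118 ≤ 120
No further trips.

N10, N12, N15, N17, N19, N2, N20, N21, N23, N26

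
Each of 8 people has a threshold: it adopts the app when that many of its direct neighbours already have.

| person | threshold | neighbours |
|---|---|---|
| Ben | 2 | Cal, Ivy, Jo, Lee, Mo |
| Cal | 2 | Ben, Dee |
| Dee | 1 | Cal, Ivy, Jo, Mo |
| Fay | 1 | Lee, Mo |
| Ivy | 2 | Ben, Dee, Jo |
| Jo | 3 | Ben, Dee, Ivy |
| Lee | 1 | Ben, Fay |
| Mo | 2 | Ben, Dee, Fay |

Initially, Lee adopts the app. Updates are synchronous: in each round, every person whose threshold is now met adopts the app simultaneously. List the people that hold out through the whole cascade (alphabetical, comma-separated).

Ben, Cal, Dee, Ivy, Jo, Mo

Round 1 — Lee adopts the app (initial).
Round 2 — checking thresholds:
  Ben: 1 of 5 neighbours < 2, holds.
  Fay: 1 of 2 neighbours ≥ 1, adopts the app.
Round 3 — no new adoptions; cascade stops.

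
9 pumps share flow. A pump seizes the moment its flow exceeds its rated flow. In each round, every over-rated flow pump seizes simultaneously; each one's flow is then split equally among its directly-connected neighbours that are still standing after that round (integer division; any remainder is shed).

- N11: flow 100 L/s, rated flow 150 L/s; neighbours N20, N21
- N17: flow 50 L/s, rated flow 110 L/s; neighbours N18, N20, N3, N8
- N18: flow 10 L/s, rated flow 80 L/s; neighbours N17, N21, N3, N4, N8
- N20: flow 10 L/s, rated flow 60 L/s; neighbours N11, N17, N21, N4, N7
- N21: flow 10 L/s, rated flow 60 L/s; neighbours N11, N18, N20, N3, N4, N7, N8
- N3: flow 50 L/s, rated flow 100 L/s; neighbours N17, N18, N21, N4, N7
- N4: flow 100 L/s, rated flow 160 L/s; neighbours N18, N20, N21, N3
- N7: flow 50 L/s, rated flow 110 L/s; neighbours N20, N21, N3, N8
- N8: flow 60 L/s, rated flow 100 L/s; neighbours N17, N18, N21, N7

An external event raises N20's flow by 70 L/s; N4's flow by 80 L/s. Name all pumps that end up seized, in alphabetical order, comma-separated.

Round 1 — N20 at 80 > 60; N4 at 180 > 160. N20, N4 seize.
  N20 sheds 80 L/s to N11, N17, N21, N7: 20 each.
    N11: 100+20 = 120 ≤ 150
    N17: 50+20 = 70 ≤ 110
    N21: 10+20 = 30 ≤ 60
    N7: 50+20 = 70 ≤ 110
  N4 sheds 180 L/s to N18, N21, N3: 60 each.
    N18: 10+60 = 70 ≤ 80
    N21: 30+60 = 90 > 60
    N3: 50+60 = 110 > 100
Round 2 — N21, N3 seize.
  N21 sheds 90 L/s to N11, N18, N7, N8: 22 each (2 lost).
    N11: 120+22 = 142 ≤ 150
    N18: 70+22 = 92 > 80
    N7: 70+22 = 92 ≤ 110
    N8: 60+22 = 82 ≤ 100
  N3 sheds 110 L/s to N17, N18, N7: 36 each (2 lost).
    N17: 70+36 = 106 ≤ 110
    N18: 92+36 = 128 > 80
    N7: 92+36 = 128 > 110
Round 3 — N18, N7 seize.
  N18 sheds 128 L/s to N17, N8: 64 each.
    N17: 106+64 = 170 > 110
    N8: 82+64 = 146 > 100
  N7 sheds 128 L/s to N8: 128 each.
    N8: 146+128 = 274 > 100
Round 4 — N17, N8 seize.
  N17 sheds 170 L/s: no online neighbours, lost.
  N8 sheds 274 L/s: no online neighbours, lost.
No further seizures.

N17, N18, N20, N21, N3, N4, N7, N8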